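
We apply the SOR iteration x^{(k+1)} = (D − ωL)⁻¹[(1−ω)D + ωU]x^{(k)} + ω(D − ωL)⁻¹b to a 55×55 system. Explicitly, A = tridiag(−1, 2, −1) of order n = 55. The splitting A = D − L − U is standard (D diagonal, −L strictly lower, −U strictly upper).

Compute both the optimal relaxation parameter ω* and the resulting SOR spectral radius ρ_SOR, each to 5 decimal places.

With n=55, ρ(Jacobi) = cos(π/56) = 0.99843.
√(1 − cos²(π/56)) = sin(π/56) ≈ 0.056070.
[ω*] 2 ÷ (1 + 0.056070) = 2 ÷ 1.056070 = 1.89381.
ρ_SOR = ω* − 1 ≈ 0.89381.

ω* = 1.89381, ρ_SOR = 0.89381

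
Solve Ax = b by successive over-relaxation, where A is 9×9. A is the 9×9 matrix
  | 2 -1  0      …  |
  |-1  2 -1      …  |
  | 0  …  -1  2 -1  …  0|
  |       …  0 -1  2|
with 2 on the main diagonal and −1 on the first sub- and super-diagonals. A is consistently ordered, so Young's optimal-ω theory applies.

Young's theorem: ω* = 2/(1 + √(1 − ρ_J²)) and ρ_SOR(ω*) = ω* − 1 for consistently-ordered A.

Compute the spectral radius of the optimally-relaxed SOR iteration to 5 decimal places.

n=9: λ(B_J) = 1 − λ(A)/2 = cos(kπ/10); k=1 gives ρ_J = 0.95106.
root = sin(π/10) = 0.309017  (since 1−cos² = sin²).
ω* = 2 / (1 + 0.309017) = 2 / 1.309017 ≈ 1.52786.
and ρ(B_{ω*}) = 1.52786 − 1 = 0.52786.

ρ_SOR = 0.52786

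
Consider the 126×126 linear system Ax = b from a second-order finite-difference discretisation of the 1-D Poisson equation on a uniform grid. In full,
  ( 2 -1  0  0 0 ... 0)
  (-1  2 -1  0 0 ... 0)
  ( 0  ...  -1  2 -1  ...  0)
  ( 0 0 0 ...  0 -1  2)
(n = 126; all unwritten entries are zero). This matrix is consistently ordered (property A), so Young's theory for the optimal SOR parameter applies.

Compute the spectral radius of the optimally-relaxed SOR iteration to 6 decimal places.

B_J for the 126×126 system has eigenvalues cos(kπ/127); ρ_J = cos(π/127) = 0.999694.
1 − cos²(π/127) = sin²(π/127) ⇒ √(1−ρ_J²) = sin(π/127) = 0.0247344.
Then 2/(1+√(1−ρ_J²)) = 2/(1+0.0247344); ω* = 2/1.0247344 = 1.951725.
and ρ(B_{ω*}) = 1.951725 − 1 = 0.951725.

ρ_SOR = 0.951725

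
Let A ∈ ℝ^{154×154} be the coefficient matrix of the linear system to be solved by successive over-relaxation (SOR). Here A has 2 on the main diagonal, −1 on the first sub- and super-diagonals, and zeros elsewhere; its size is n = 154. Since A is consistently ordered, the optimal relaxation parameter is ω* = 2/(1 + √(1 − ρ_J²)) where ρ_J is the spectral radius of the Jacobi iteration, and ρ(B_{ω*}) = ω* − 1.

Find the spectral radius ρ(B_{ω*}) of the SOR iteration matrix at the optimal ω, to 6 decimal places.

spectrum of D⁻¹(L+U) = {cos(kπ/155) : 1≤k≤154}; ρ_J = cos(π/155) = 0.999795.
1 − cos²(π/155) = sin²(π/155) ⇒ √(1−ρ_J²) = sin(π/155) = 0.0202670.
ω* = 2/(1 + 0.0202670) = 2/1.0202670 = 1.960271.
ρ_SOR = ω* − 1 ≈ 0.960271.

ρ_SOR = 0.960271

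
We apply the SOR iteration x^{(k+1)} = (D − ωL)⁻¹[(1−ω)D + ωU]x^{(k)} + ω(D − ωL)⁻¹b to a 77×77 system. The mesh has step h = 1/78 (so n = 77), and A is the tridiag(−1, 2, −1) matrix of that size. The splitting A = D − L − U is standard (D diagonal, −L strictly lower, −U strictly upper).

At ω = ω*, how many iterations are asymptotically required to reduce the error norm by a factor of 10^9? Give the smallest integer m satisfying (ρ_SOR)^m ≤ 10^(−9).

m = 258

With n=77, ρ(Jacobi) = cos(π/78) = 0.9991890.
root = sin(π/78) = 0.0402659  (since 1−cos² = sin²).
ω* = 2/(1 + 0.0402659) = 2/1.0402659 = 1.9225854.
ρ_SOR = ω* − 1 = 1.9225854 − 1 = 0.9225854.
9·ln10 = 20.7233; −ln(0.9225854) = 0.0805753; m = ⌈20.7233/0.0805753⌉ = ⌈257.192⌉ = 258.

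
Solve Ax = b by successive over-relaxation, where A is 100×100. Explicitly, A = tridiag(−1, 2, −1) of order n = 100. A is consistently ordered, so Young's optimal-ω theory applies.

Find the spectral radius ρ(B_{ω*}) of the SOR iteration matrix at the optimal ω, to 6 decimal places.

ρ_SOR = 0.939676

spectrum of D⁻¹(L+U) = {cos(kπ/101) : 1≤k≤100}; ρ_J = cos(π/101) = 0.999516.
1 − cos²(π/101) = sin²(π/101) ⇒ √(1−ρ_J²) = sin(π/101) = 0.0310999.
Then 2/(1+√(1−ρ_J²)) = 2/(1+0.0310999); ω* = 2/1.0310999 = 1.939676.
ρ(B_{ω*}) = ω*−1 = 0.939676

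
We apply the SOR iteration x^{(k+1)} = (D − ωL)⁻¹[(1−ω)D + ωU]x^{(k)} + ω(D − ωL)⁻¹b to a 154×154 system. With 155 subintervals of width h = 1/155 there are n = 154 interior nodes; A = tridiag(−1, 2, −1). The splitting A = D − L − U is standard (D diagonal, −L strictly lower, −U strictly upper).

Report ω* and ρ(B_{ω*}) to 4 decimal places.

B_J for the 154×154 system has eigenvalues cos(kπ/155); ρ_J = cos(π/155) = 0.9998.
√(1 − cos²(π/155)) = sin(π/155) ≈ 0.02027.
ω* = 2/(1 + 0.02027) = 2/1.02027 = 1.9603.
ρ_SOR = ω* − 1 ≈ 0.9603.

ω* = 1.9603, ρ_SOR = 0.9603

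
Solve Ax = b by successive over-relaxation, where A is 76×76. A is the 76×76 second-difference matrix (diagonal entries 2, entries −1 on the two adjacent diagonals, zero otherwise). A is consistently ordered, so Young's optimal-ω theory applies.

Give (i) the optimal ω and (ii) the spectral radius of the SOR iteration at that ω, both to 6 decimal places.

spectrum of D⁻¹(L+U) = {cos(kπ/77) : 1≤k≤76}; ρ_J = cos(π/77) = 0.999168.
√(1 − cos²(π/77)) = sin(π/77) ≈ 0.0407886.
ω* = 2 / (1 + 0.0407886) = 2 / 1.0407886 ≈ 1.921620.
At ω = 1.921620 every |λ(B_ω)| = ω−1, so ρ_SOR = 0.921620.

ω* = 1.921620, ρ_SOR = 0.921620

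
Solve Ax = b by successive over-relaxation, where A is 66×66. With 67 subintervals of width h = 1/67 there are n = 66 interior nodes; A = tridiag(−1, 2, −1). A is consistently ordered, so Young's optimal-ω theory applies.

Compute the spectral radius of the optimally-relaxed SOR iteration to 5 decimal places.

[ρ_J] n=66: ρ(B_J) = cos(π/(n+1)) = cos(π/67) = 0.99890.
√(1 − cos²(π/67)) = sin(π/67) ≈ 0.046872.
Then 2/(1+√(1−ρ_J²)) = 2/(1+0.046872); ω* = 2/1.046872 = 1.91045.
At ω = 1.91045 every |λ(B_ω)| = ω−1, so ρ_SOR = 0.91045.

ρ_SOR = 0.91045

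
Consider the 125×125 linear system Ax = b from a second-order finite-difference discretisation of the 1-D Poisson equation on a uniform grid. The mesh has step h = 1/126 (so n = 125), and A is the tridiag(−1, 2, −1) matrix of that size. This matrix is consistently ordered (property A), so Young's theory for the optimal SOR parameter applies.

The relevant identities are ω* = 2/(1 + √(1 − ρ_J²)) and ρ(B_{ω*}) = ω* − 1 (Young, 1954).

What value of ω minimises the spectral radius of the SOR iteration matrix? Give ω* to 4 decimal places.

½·tridiag(1,0,1) at n=125: λ_k = cos(kπ/126); max |λ| at k=1 ⇒ ρ_J = cos(π/126) ≈ 0.9997.
√(1 − cos²(π/126)) = sin(π/126) ≈ 0.02493.
[ω*] 2 ÷ (1 + 0.02493) = 2 ÷ 1.02493 = 1.9514.
At ω = 1.9514 every |λ(B_ω)| = ω−1, so ρ_SOR = 0.9514.

ω* = 1.9514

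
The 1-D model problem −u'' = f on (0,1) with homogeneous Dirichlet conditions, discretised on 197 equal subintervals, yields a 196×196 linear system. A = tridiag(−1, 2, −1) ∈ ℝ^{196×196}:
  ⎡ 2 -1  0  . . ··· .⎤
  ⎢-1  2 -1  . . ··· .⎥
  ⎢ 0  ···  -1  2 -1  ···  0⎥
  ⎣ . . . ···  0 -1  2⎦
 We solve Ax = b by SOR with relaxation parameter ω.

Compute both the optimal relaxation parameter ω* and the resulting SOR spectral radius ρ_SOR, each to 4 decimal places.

ρ_J = max_k |cos(kπ/197)| = cos(π/197) = 0.9999
√(1 − cos²(π/197)) = sin(π/197) ≈ 0.01595.
ω* = 2/(1+0.01595) = 1.9686
At ω = 1.9686 every |λ(B_ω)| = ω−1, so ρ_SOR = 0.9686.

ω* = 1.9686, ρ_SOR = 0.9686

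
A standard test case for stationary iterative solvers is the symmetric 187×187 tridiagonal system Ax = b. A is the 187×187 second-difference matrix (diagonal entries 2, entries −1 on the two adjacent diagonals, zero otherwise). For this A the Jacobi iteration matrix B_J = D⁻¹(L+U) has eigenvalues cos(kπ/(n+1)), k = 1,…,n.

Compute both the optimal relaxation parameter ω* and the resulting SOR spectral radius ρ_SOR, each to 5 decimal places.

ω* = 1.96713, ρ_SOR = 0.96713

ρ_J = max_k |cos(kπ/188)| = cos(π/188) = 0.99986
√(1−ρ_J²) = |sin(π/188)| = 0.016710
ω* = 2 / (1 + 0.016710) = 2 / 1.016710 ≈ 1.96713.
[ρ_SOR] ω* − 1 = 0.96713.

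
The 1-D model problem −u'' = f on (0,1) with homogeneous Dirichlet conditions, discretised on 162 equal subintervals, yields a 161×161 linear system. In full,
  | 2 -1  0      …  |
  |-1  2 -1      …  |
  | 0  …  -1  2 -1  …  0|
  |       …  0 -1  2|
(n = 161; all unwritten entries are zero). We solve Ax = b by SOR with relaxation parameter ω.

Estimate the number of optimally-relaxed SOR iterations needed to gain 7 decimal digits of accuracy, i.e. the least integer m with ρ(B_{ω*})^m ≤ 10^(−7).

B_J for the 161×161 system has eigenvalues cos(kπ/162); ρ_J = cos(π/162) = 0.9998120.
√(1−ρ_J²) = |sin(π/162)| = 0.0193913
So ω* = 2/1.0193913 = 1.9619551 (Young).
ρ_SOR = ω* − 1 ≈ 0.9619551.
For 7 digits: m = 7·ln10 / (−ln 0.9619551) = 16.1181/0.0387875 = 415.549; round up → m = 416.

m = 416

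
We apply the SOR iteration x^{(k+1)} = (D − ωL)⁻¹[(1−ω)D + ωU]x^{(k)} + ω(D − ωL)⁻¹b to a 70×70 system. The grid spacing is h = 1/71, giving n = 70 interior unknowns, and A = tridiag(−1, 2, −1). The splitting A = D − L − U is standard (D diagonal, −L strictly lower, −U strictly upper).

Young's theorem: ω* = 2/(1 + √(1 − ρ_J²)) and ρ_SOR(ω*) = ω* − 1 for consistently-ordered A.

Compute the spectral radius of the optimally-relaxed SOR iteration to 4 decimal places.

n=70: λ(B_J) = 1 − λ(A)/2 = cos(kπ/71); k=1 gives ρ_J = 0.9990.
√(1−ρ_J²) simplifies to sin(π/71) = 0.04423.
Then 2/(1+√(1−ρ_J²)) = 2/(1+0.04423); ω* = 2/1.04423 = 1.9153.
ρ_SOR = ω* − 1 = 1.9153 − 1 = 0.9153.

ρ_SOR = 0.9153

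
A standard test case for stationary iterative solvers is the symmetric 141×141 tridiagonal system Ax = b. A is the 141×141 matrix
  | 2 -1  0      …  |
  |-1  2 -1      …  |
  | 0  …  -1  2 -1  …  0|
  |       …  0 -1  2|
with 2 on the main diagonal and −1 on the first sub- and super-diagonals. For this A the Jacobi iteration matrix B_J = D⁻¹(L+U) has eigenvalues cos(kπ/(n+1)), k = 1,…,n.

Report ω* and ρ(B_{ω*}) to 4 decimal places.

[ρ_J] n=141: ρ(B_J) = cos(π/(n+1)) = cos(π/142) = 0.9998.
√(1 − cos²(π/142)) = sin(π/142) ≈ 0.02212.
ω* = 2 / (1 + 0.02212) = 2 / 1.02212 ≈ 1.9567.
Hence ρ(B_{ω*}) = 1.9567 − 1 = 0.9567.

ω* = 1.9567, ρ_SOR = 0.9567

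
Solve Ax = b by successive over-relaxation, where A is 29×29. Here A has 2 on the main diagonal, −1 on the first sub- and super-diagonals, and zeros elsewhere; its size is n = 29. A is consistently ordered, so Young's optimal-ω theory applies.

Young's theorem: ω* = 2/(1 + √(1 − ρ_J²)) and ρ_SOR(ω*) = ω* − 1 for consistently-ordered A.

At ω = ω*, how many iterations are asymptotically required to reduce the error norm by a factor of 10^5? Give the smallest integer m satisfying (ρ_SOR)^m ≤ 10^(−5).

[ρ_J] n=29: ρ(B_J) = cos(π/(n+1)) = cos(π/30) = 0.9945219.
1 − cos²(π/30) = sin²(π/30) ⇒ √(1−ρ_J²) = sin(π/30) = 0.1045285.
Young: ω* = 2/(1+√(1−ρ_J²)) = 2/(1+0.1045285) = 2/1.1045285 = 1.8107274.
ρ_SOR = ω* − 1 ≈ 0.8107274.
Need (0.8107274)^m ≤ 10^(−5): m ≥ 5·ln10/|ln 0.8107274| = 11.5129/0.209823 = 54.870 ⇒ m = 55.

m = 55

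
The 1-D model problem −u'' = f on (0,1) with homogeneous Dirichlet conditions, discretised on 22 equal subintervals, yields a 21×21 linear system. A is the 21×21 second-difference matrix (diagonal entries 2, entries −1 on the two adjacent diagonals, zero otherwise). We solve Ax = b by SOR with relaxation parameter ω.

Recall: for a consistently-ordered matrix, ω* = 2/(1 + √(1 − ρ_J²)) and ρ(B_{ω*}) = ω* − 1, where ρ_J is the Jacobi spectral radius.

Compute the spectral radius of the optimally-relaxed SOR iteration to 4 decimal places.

ρ_SOR = 0.7508

B_J for the 21×21 system has eigenvalues cos(kπ/22); ρ_J = cos(π/22) = 0.9898.
1 − cos²(π/22) = sin²(π/22) ⇒ √(1−ρ_J²) = sin(π/22) = 0.14231.
ω* = 2 / (1 + 0.14231) = 2 / 1.14231 ≈ 1.7508.
[ρ_SOR] ω* − 1 = 0.7508.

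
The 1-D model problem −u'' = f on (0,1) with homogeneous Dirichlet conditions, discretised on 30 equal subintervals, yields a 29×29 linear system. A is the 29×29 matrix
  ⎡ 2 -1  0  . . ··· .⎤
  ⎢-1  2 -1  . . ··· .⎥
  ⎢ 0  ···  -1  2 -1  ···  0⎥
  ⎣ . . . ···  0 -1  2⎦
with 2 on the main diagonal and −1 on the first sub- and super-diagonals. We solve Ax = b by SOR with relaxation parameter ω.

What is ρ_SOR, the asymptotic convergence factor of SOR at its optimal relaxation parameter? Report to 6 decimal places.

ρ_SOR = 0.810727

ρ_J = max_k |cos(kπ/30)| = cos(π/30) = 0.994522
√(1−ρ_J²) = |sin(π/30)| = 0.1045285
ω* = 2 / (1 + 0.1045285) = 2 / 1.1045285 ≈ 1.810727.
[ρ_SOR] ω* − 1 = 0.810727.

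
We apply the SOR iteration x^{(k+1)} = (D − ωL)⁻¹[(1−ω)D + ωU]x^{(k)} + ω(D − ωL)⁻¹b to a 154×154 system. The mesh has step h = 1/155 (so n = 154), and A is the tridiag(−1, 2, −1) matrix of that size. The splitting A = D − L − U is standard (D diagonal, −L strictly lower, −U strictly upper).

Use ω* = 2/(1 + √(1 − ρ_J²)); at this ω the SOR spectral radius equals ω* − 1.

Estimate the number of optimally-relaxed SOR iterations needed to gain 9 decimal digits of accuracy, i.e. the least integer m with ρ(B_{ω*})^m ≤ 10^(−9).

m = 512

n=154: λ(B_J) = 1 − λ(A)/2 = cos(kπ/155); k=1 gives ρ_J = 0.9997946.
√(1−ρ_J²) simplifies to sin(π/155) = 0.0202670.
ω* = 2/(1+0.0202670) = 1.9602712
ρ_SOR = ω* − 1 = 1.9602712 − 1 = 0.9602712.
ρ_SOR^m ≤ 10^(−9) ⇔ m ≥ 9·ln10/(−ln 0.9602712) = 20.7233/0.0405395 = 511.188; m = ⌈511.188⌉ = 512.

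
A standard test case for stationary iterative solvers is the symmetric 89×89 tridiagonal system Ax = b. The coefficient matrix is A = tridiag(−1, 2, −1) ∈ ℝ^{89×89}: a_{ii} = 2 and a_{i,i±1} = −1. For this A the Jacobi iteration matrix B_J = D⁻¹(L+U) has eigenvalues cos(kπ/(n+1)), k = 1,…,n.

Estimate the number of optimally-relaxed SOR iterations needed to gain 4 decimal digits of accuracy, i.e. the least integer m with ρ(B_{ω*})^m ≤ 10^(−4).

m = 132

With n=89, ρ(Jacobi) = cos(π/90) = 0.9993908.
√(1 − cos²(π/90)) = sin(π/90) ≈ 0.0348995.
ω* = 2/(1+0.0348995) = 1.9325548
[ρ_SOR] ω* − 1 = 0.9325548.
(0.9325548)^m ≤ 10^{−4}  ⇒  m·ln(0.9325548) ≤ −4·ln10  ⇒  m ≥ 131.902  ⇒  m = 132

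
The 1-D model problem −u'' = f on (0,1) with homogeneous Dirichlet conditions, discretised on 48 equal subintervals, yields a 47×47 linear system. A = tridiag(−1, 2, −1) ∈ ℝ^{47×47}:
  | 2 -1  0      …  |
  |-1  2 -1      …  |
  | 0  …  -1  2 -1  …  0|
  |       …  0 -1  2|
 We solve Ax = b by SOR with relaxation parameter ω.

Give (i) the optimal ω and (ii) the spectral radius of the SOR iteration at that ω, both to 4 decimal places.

[ρ_J] n=47: ρ(B_J) = cos(π/(n+1)) = cos(π/48) = 0.9979.
root = sin(π/48) = 0.06540  (since 1−cos² = sin²).
ω* = 2/(1 + 0.06540) = 2/1.06540 = 1.8772.
ρ_SOR = ω* − 1 ≈ 0.8772.

ω* = 1.8772, ρ_SOR = 0.8772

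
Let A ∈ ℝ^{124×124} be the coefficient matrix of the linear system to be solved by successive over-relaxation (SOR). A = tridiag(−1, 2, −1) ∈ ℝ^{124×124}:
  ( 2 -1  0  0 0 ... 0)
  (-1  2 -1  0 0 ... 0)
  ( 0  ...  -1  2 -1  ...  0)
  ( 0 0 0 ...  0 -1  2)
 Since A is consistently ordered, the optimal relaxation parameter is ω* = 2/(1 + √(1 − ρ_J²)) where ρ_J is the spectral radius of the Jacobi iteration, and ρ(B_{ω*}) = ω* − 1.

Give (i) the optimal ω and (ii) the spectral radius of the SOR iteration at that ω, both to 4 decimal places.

n=124: λ(B_J) = 1 − λ(A)/2 = cos(kπ/125); k=1 gives ρ_J = 0.9997.
√(1−ρ_J²) = |sin(π/125)| = 0.02513
ω* = 2/(1+0.02513) = 1.9510
Hence ρ(B_{ω*}) = 1.9510 − 1 = 0.9510.

ω* = 1.9510, ρ_SOR = 0.9510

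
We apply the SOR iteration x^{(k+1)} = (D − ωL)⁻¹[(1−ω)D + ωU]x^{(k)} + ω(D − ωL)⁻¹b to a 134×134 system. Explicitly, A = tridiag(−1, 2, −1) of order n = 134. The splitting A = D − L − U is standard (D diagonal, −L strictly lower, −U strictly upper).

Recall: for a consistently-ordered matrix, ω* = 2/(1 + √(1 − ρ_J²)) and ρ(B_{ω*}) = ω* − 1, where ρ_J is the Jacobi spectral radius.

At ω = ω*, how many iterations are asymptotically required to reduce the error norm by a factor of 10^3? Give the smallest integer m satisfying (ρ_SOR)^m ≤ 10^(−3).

B_J for the 134×134 system has eigenvalues cos(kπ/135); ρ_J = cos(π/135) = 0.9997292.
root = sin(π/135) = 0.0232690  (since 1−cos² = sin²).
Then 2/(1+√(1−ρ_J²)) = 2/(1+0.0232690); ω* = 2/1.0232690 = 1.9545203.
ρ(B_{ω*}) = ω*−1 = 0.9545203
Need (0.9545203)^m ≤ 10^(−3): m ≥ 3·ln10/|ln 0.9545203| = 6.90776/0.0465464 = 148.406 ⇒ m = 149.

m = 149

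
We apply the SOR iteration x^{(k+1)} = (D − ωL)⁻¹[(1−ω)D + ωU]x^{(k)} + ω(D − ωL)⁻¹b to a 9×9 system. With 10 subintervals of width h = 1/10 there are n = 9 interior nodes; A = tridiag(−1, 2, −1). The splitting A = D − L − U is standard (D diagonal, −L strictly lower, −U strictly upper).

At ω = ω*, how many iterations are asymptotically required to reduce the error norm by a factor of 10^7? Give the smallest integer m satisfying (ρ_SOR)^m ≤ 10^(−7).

m = 26

With n=9, ρ(Jacobi) = cos(π/10) = 0.9510565.
√(1 − cos²(π/10)) = sin(π/10) ≈ 0.3090170.
[ω*] 2 ÷ (1 + 0.3090170) = 2 ÷ 1.3090170 = 1.5278640.
[ρ_SOR] ω* − 1 = 0.5278640.
m ≥ 7·ln10 / (−ln 0.5278640) = 25.227; smallest integer m = 26.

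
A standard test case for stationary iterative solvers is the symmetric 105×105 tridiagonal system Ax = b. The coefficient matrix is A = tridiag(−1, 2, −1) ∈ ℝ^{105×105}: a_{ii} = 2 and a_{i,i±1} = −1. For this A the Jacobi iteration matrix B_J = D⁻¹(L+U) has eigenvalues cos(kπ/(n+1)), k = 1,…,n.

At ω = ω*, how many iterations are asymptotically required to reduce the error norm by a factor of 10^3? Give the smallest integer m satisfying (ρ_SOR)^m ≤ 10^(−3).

m = 117

B_J for the 105×105 system has eigenvalues cos(kπ/106); ρ_J = cos(π/106) = 0.9995608.
1 − cos²(π/106) = sin²(π/106) ⇒ √(1−ρ_J²) = sin(π/106) = 0.0296333.
ω* = 2/(1+0.0296333) = 1.9424391
ρ(B_{ω*}) = ω*−1 = 0.9424391
Need (0.9424391)^m ≤ 10^(−3): m ≥ 3·ln10/|ln 0.9424391| = 6.90776/0.059284 = 116.520 ⇒ m = 117.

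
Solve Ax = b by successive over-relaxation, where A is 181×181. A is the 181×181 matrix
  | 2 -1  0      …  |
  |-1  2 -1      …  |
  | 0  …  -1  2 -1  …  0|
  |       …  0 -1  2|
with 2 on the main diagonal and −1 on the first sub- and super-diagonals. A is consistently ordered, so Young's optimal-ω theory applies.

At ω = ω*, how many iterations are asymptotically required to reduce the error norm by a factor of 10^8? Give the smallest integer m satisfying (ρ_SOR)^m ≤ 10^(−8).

m = 534

½·tridiag(1,0,1) at n=181: λ_k = cos(kπ/182); max |λ| at k=1 ⇒ ρ_J = cos(π/182) ≈ 0.9998510.
√(1 − cos²(π/182)) = sin(π/182) ≈ 0.0172606.
[ω*] 2 ÷ (1 + 0.0172606) = 2 ÷ 1.0172606 = 1.9660645.
ρ(B_{ω*}) = ω*−1 = 0.9660645
Need (0.9660645)^m ≤ 10^(−8): m ≥ 8·ln10/|ln 0.9660645| = 18.4207/0.0345247 = 533.551 ⇒ m = 534.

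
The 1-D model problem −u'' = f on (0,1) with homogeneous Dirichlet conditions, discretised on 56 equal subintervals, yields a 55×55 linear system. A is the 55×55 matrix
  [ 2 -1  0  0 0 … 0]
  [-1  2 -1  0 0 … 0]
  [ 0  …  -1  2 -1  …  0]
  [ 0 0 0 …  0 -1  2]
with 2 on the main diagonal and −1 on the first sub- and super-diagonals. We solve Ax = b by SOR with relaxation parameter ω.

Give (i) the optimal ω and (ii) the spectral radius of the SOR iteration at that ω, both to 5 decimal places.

B_J for the 55×55 system has eigenvalues cos(kπ/56); ρ_J = cos(π/56) = 0.99843.
√(1 − cos²(π/56)) = sin(π/56) ≈ 0.056070.
ω* = 2/(1+0.056070) = 1.89381
ρ_SOR = ω* − 1 ≈ 0.89381.

ω* = 1.89381, ρ_SOR = 0.89381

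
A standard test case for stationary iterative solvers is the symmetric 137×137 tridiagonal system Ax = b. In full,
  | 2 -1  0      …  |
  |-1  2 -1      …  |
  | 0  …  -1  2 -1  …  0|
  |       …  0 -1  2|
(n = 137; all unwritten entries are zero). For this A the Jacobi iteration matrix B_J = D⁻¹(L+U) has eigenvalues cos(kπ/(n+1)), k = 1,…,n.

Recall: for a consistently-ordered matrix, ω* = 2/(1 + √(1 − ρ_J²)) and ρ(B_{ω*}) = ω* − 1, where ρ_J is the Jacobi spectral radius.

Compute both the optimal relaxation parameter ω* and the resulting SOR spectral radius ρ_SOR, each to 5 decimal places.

n=137: λ(B_J) = 1 − λ(A)/2 = cos(kπ/138); k=1 gives ρ_J = 0.99974.
1 − cos²(π/138) = sin²(π/138) ⇒ √(1−ρ_J²) = sin(π/138) = 0.022763.
So ω* = 2/1.022763 = 1.95549 (Young).
ρ_SOR = ω* − 1 ≈ 0.95549.

ω* = 1.95549, ρ_SOR = 0.95549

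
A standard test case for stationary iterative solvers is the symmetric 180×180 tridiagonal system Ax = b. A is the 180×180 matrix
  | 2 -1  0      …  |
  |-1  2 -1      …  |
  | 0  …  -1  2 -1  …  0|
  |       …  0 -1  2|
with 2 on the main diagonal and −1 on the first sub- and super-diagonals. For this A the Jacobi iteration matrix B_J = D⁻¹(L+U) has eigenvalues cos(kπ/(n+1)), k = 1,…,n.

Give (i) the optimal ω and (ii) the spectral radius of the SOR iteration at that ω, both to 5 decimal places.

n=180: λ(B_J) = 1 − λ(A)/2 = cos(kπ/181); k=1 gives ρ_J = 0.99985.
root = sin(π/181) = 0.017356  (since 1−cos² = sin²).
[ω*] 2 ÷ (1 + 0.017356) = 2 ÷ 1.017356 = 1.96588.
[ρ_SOR] ω* − 1 = 0.96588.

ω* = 1.96588, ρ_SOR = 0.96588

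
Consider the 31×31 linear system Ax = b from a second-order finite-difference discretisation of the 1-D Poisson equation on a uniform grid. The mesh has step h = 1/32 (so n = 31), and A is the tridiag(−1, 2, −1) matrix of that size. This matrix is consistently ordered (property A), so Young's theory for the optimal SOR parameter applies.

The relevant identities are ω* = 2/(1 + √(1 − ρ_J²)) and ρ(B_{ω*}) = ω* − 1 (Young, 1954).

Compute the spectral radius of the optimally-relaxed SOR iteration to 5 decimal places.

ρ_SOR = 0.82147

spectrum of D⁻¹(L+U) = {cos(kπ/32) : 1≤k≤31}; ρ_J = cos(π/32) = 0.99518.
√(1−ρ_J²) = |sin(π/32)| = 0.098017
[ω*] 2 ÷ (1 + 0.098017) = 2 ÷ 1.098017 = 1.82147.
and ρ(B_{ω*}) = 1.82147 − 1 = 0.82147.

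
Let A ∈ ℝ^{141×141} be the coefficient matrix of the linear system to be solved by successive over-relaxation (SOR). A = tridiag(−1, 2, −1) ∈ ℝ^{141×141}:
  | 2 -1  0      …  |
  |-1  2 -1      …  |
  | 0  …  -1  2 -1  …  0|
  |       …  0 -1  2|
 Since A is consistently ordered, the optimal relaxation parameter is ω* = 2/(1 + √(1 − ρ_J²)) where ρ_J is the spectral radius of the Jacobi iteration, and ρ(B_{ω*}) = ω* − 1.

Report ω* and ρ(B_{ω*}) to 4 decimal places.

ω* = 1.9567, ρ_SOR = 0.9567

[ρ_J] n=141: ρ(B_J) = cos(π/(n+1)) = cos(π/142) = 0.9998.
root = sin(π/142) = 0.02212  (since 1−cos² = sin²).
[ω*] 2 ÷ (1 + 0.02212) = 2 ÷ 1.02212 = 1.9567.
and ρ(B_{ω*}) = 1.9567 − 1 = 0.9567.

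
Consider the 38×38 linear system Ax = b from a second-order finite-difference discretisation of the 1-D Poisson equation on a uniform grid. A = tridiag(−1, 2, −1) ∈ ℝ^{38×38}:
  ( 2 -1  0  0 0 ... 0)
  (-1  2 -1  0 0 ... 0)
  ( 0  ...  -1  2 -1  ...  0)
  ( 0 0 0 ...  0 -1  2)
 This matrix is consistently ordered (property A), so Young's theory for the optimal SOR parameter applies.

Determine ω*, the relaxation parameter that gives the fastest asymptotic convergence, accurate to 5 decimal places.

ρ_J = max_k |cos(kπ/39)| = cos(π/39) = 0.99676
√(1−ρ_J²) = |sin(π/39)| = 0.080467
ω* = 2/(1+0.080467) = 1.85105
ρ_SOR = ω* − 1 = 1.85105 − 1 = 0.85105.

ω* = 1.85105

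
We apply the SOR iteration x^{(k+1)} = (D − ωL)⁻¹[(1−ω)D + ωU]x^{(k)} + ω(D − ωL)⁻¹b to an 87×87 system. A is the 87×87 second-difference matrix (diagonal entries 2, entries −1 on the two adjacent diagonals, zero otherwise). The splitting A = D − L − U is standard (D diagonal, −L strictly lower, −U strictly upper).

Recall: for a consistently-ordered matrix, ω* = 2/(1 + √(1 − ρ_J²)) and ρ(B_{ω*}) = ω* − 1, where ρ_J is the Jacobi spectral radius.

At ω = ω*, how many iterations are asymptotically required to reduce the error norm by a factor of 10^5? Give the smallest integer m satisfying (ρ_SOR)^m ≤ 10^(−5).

m = 162

½·tridiag(1,0,1) at n=87: λ_k = cos(kπ/88); max |λ| at k=1 ⇒ ρ_J = cos(π/88) ≈ 0.9993628.
√(1 − cos²(π/88)) = sin(π/88) ≈ 0.0356923.
ω* = 2/(1 + 0.0356923) = 2/1.0356923 = 1.9310755.
ρ_SOR = ω* − 1 = 1.9310755 − 1 = 0.9310755.
ρ_SOR^m ≤ 10^(−5) ⇔ m ≥ 5·ln10/(−ln 0.9310755) = 11.5129/0.0714149 = 161.211; m = ⌈161.211⌉ = 162.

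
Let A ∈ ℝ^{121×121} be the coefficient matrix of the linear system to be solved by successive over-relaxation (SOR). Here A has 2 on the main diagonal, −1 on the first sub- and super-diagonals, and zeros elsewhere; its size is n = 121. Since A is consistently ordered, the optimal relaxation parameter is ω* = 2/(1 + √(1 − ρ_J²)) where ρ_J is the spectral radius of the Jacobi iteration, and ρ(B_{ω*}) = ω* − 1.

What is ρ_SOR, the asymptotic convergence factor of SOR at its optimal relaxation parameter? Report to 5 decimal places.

ρ_SOR = 0.94980

½·tridiag(1,0,1) at n=121: λ_k = cos(kπ/122); max |λ| at k=1 ⇒ ρ_J = cos(π/122) ≈ 0.99967.
root = sin(π/122) = 0.025748  (since 1−cos² = sin²).
ω* = 2 / (1 + 0.025748) = 2 / 1.025748 ≈ 1.94980.
ρ_SOR = ω* − 1 = 1.94980 − 1 = 0.94980.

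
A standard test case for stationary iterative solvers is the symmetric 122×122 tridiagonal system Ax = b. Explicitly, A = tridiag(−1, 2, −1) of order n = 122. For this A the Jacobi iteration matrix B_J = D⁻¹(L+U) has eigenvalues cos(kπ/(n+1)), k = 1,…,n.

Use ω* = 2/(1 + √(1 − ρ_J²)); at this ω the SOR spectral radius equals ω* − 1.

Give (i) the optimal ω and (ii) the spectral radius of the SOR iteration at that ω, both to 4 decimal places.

B_J for the 122×122 system has eigenvalues cos(kπ/123); ρ_J = cos(π/123) = 0.9997.
√(1−ρ_J²) = |sin(π/123)| = 0.02554
So ω* = 2/1.02554 = 1.9502 (Young).
Hence ρ(B_{ω*}) = 1.9502 − 1 = 0.9502.

ω* = 1.9502, ρ_SOR = 0.9502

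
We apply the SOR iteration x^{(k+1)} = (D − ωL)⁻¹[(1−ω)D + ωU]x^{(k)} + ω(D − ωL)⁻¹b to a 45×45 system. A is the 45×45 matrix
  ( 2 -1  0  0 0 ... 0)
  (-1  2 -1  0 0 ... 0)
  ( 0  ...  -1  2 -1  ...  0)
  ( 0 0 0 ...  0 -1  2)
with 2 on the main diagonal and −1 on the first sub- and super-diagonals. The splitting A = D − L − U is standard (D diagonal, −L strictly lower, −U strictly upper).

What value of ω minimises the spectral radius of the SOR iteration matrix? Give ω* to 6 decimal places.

ω* = 1.872234

With n=45, ρ(Jacobi) = cos(π/46) = 0.997669.
√(1−ρ_J²) simplifies to sin(π/46) = 0.0682424.
ω* = 2/(1 + 0.0682424) = 2/1.0682424 = 1.872234.
and ρ(B_{ω*}) = 1.872234 − 1 = 0.872234.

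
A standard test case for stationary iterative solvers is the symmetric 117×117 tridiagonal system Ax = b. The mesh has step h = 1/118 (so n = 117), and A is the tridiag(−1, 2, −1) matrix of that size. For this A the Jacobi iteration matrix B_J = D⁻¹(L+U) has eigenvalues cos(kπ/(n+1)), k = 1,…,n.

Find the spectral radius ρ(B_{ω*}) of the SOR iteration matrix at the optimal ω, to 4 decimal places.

spectrum of D⁻¹(L+U) = {cos(kπ/118) : 1≤k≤117}; ρ_J = cos(π/118) = 0.9996.
√(1 − cos²(π/118)) = sin(π/118) ≈ 0.02662.
ω* = 2/(1+0.02662) = 1.9481
ρ_SOR = ω* − 1 ≈ 0.9481.

ρ_SOR = 0.9481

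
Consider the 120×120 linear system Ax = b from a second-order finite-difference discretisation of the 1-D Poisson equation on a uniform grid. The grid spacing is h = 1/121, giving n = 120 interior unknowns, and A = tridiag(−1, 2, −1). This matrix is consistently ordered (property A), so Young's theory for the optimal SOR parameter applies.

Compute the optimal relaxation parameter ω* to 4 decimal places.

ω* = 1.9494

½·tridiag(1,0,1) at n=120: λ_k = cos(kπ/121); max |λ| at k=1 ⇒ ρ_J = cos(π/121) ≈ 0.9997.
1 − cos²(π/121) = sin²(π/121) ⇒ √(1−ρ_J²) = sin(π/121) = 0.02596.
ω* = 2 / (1 + 0.02596) = 2 / 1.02596 ≈ 1.9494.
ρ_SOR = ω* − 1 = 1.9494 − 1 = 0.9494.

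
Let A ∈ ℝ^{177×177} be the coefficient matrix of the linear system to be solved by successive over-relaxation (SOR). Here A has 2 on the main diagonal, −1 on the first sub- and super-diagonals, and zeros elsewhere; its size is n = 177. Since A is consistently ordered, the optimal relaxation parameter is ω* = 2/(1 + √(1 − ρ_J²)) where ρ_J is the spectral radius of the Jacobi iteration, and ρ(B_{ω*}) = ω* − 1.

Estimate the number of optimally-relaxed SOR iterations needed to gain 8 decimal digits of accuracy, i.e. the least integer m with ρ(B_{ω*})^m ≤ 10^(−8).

m = 522

½·tridiag(1,0,1) at n=177: λ_k = cos(kπ/178); max |λ| at k=1 ⇒ ρ_J = cos(π/178) ≈ 0.9998443.
1 − cos²(π/178) = sin²(π/178) ⇒ √(1−ρ_J²) = sin(π/178) = 0.0176485.
Young: ω* = 2/(1+√(1−ρ_J²)) = 2/(1+0.0176485) = 2/1.0176485 = 1.9653151.
ρ_SOR = ω* − 1 = 1.9653151 − 1 = 0.9653151.
Need (0.9653151)^m ≤ 10^(−8): m ≥ 8·ln10/|ln 0.9653151| = 18.4207/0.0353007 = 521.823 ⇒ m = 522.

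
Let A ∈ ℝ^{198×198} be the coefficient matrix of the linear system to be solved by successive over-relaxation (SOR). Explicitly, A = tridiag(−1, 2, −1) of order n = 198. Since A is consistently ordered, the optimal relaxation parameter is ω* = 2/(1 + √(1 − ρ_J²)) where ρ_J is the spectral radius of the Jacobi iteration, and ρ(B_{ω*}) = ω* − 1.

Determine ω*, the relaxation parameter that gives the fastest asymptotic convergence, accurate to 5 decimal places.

ω* = 1.96892

ρ_J = max_k |cos(kπ/199)| = cos(π/199) = 0.99988
√(1−ρ_J²) = |sin(π/199)| = 0.015786
Then 2/(1+√(1−ρ_J²)) = 2/(1+0.015786); ω* = 2/1.015786 = 1.96892.
and ρ(B_{ω*}) = 1.96892 − 1 = 0.96892.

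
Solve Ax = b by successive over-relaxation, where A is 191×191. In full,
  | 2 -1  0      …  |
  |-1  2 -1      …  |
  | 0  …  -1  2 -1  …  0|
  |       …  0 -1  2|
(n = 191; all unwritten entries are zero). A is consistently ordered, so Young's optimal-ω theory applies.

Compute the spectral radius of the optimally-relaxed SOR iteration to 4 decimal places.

spectrum of D⁻¹(L+U) = {cos(kπ/192) : 1≤k≤191}; ρ_J = cos(π/192) = 0.9999.
root = sin(π/192) = 0.01636  (since 1−cos² = sin²).
So ω* = 2/1.01636 = 1.9678 (Young).
ρ(B_{ω*}) = ω*−1 = 0.9678

ρ_SOR = 0.9678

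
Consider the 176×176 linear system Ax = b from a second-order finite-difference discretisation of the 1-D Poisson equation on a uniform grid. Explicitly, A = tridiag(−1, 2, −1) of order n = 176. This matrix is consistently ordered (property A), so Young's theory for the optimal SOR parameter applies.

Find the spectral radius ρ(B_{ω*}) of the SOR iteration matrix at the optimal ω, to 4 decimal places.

ρ_SOR = 0.9651

n=176: λ(B_J) = 1 − λ(A)/2 = cos(kπ/177); k=1 gives ρ_J = 0.9998.
√(1−ρ_J²) = |sin(π/177)| = 0.01775
ω* = 2 / (1 + 0.01775) = 2 / 1.01775 ≈ 1.9651.
ρ_SOR = ω* − 1 = 1.9651 − 1 = 0.9651.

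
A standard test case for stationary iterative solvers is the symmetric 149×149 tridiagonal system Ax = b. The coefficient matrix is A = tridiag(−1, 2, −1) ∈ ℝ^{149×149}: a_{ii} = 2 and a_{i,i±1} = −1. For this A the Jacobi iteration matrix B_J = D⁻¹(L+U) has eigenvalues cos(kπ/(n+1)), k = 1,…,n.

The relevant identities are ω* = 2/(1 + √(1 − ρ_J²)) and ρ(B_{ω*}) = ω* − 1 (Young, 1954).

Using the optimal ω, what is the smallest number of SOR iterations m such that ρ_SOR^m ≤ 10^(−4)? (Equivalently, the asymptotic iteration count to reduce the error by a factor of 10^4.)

With n=149, ρ(Jacobi) = cos(π/150) = 0.9997807.
root = sin(π/150) = 0.0209424  (since 1−cos² = sin²).
So ω* = 2/1.0209424 = 1.9589744 (Young).
[ρ_SOR] ω* − 1 = 0.9589744.
For 4 digits: m = 4·ln10 / (−ln 0.9589744) = 9.21034/0.0418909 = 219.865; round up → m = 220.

m = 220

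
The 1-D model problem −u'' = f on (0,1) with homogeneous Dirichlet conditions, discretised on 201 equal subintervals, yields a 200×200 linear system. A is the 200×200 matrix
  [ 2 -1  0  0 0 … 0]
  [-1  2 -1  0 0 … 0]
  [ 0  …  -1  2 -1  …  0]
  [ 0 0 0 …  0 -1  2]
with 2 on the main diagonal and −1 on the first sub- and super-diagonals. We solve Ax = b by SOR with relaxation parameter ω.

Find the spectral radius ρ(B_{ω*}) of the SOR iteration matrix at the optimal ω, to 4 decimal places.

½·tridiag(1,0,1) at n=200: λ_k = cos(kπ/201); max |λ| at k=1 ⇒ ρ_J = cos(π/201) ≈ 0.9999.
√(1−ρ_J²) = |sin(π/201)| = 0.01563
ω* = 2/(1+0.01563) = 1.9692
ρ_SOR = ω* − 1 = 1.9692 − 1 = 0.9692.

ρ_SOR = 0.9692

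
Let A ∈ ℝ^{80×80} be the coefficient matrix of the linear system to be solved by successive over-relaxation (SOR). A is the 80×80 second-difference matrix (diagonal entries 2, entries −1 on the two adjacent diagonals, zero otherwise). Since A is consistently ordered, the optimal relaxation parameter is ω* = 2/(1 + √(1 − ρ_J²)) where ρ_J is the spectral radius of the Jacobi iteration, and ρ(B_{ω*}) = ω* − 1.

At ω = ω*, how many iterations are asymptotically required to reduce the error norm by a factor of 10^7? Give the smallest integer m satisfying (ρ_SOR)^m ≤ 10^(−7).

B_J for the 80×80 system has eigenvalues cos(kπ/81); ρ_J = cos(π/81) = 0.9992480.
root = sin(π/81) = 0.0387754  (since 1−cos² = sin²).
Then 2/(1+√(1−ρ_J²)) = 2/(1+0.0387754); ω* = 2/1.0387754 = 1.9253440.
ρ_SOR = ω* − 1 ≈ 0.9253440.
(0.9253440)^m ≤ 10^{−7}  ⇒  m·ln(0.9253440) ≤ −7·ln10  ⇒  m ≥ 207.735  ⇒  m = 208

m = 208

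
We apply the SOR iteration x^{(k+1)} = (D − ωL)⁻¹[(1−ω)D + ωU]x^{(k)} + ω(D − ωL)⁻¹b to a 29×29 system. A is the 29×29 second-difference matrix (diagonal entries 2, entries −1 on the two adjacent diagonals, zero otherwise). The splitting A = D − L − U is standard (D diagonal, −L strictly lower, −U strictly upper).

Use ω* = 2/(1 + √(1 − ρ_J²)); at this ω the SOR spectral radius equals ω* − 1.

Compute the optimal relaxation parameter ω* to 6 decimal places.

ω* = 1.810727

With n=29, ρ(Jacobi) = cos(π/30) = 0.994522.
1 − cos²(π/30) = sin²(π/30) ⇒ √(1−ρ_J²) = sin(π/30) = 0.1045285.
[ω*] 2 ÷ (1 + 0.1045285) = 2 ÷ 1.1045285 = 1.810727.
ρ_SOR = ω* − 1 = 1.810727 − 1 = 0.810727.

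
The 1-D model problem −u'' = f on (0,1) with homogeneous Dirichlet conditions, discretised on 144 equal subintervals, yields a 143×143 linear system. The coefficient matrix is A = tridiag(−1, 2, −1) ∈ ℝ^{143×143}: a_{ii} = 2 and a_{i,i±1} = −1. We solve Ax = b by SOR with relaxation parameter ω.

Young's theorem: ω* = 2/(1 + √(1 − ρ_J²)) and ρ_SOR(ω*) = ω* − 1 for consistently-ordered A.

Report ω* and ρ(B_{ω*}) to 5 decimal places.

ω* = 1.95730, ρ_SOR = 0.95730

B_J for the 143×143 system has eigenvalues cos(kπ/144); ρ_J = cos(π/144) = 0.99976.
√(1 − cos²(π/144)) = sin(π/144) ≈ 0.021815.
ω* = 2 / (1 + 0.021815) = 2 / 1.021815 ≈ 1.95730.
ρ_SOR = ω* − 1 ≈ 0.95730.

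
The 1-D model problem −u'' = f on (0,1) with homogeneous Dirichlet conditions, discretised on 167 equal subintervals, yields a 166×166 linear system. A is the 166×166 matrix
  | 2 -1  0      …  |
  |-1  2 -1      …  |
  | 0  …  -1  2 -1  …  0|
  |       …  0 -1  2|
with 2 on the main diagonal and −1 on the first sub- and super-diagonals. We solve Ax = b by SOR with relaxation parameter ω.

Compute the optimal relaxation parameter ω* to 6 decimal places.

n=166: λ(B_J) = 1 − λ(A)/2 = cos(kπ/167); k=1 gives ρ_J = 0.999823.
√(1−ρ_J²) = |sin(π/167)| = 0.0188108
[ω*] 2 ÷ (1 + 0.0188108) = 2 ÷ 1.0188108 = 1.963073.
ρ_SOR = ω* − 1 = 1.963073 − 1 = 0.963073.

ω* = 1.963073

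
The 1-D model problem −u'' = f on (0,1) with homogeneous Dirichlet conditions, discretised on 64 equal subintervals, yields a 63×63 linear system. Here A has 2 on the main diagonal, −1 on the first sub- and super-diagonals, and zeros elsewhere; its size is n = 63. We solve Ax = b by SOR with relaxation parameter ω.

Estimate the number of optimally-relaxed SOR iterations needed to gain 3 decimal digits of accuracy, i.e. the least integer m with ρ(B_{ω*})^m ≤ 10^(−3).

m = 71

With n=63, ρ(Jacobi) = cos(π/64) = 0.9987955.
root = sin(π/64) = 0.0490677  (since 1−cos² = sin²).
Young: ω* = 2/(1+√(1−ρ_J²)) = 2/(1+0.0490677) = 2/1.0490677 = 1.9064547.
At ω = 1.9064547 every |λ(B_ω)| = ω−1, so ρ_SOR = 0.9064547.
Need (0.9064547)^m ≤ 10^(−3): m ≥ 3·ln10/|ln 0.9064547| = 6.90776/0.0982142 = 70.334 ⇒ m = 71.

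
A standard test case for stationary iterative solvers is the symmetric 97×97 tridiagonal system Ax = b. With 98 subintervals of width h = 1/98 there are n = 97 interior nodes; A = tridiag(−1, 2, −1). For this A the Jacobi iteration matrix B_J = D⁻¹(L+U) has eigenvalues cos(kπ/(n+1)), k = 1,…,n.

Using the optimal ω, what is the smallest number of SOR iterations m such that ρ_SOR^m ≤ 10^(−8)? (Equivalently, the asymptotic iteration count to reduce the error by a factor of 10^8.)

[ρ_J] n=97: ρ(B_J) = cos(π/(n+1)) = cos(π/98) = 0.9994862.
√(1−ρ_J²) = |sin(π/98)| = 0.0320516
Young: ω* = 2/(1+√(1−ρ_J²)) = 2/(1+0.0320516) = 2/1.0320516 = 1.9378876.
ρ_SOR = ω* − 1 ≈ 0.9378876.
For 8 digits: m = 8·ln10 / (−ln 0.9378876) = 18.4207/0.0641252 = 287.261; round up → m = 288.

m = 288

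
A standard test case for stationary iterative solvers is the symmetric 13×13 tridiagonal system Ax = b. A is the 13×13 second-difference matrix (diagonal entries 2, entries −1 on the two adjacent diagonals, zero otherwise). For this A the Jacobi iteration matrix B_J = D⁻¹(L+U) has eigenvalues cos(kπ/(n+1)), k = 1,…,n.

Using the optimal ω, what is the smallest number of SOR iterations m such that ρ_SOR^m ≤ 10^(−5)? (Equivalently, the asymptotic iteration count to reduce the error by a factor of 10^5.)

m = 26

n=13: λ(B_J) = 1 − λ(A)/2 = cos(kπ/14); k=1 gives ρ_J = 0.9749279.
√(1 − cos²(π/14)) = sin(π/14) ≈ 0.2225209.
Then 2/(1+√(1−ρ_J²)) = 2/(1+0.2225209); ω* = 2/1.2225209 = 1.6359639.
and ρ(B_{ω*}) = 1.6359639 − 1 = 0.6359639.
Need (0.6359639)^m ≤ 10^(−5): m ≥ 5·ln10/|ln 0.6359639| = 11.5129/0.452613 = 25.437 ⇒ m = 26.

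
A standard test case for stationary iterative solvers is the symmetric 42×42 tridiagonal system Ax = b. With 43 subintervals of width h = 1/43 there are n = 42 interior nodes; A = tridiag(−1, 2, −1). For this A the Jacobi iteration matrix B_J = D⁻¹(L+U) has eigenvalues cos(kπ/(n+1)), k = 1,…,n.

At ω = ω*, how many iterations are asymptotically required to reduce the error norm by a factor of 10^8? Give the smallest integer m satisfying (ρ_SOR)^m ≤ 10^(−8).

ρ_J = max_k |cos(kπ/43)| = cos(π/43) = 0.9973323
root = sin(π/43) = 0.0729953  (since 1−cos² = sin²).
ω* = 2 / (1 + 0.0729953) = 2 / 1.0729953 ≈ 1.8639411.
[ρ_SOR] ω* − 1 = 0.8639411.
Need (0.8639411)^m ≤ 10^(−8): m ≥ 8·ln10/|ln 0.8639411| = 18.4207/0.146251 = 125.953 ⇒ m = 126.

m = 126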